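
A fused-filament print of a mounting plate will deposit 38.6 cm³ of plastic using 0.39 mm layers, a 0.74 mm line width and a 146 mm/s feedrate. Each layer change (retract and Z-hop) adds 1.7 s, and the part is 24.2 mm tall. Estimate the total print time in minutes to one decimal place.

17.1 minutes

Line area: 0.39 × 0.74 → 0.2886 mm².
Path length: 38600 mm³ / 0.2886 mm² → 133749.1 mm.
Print-move time = 133749.1 / 146 = 916.1 s.
Layer count = ceil(24.2 / 0.39) = 63.
Non-print overhead = 63 × 1.7 = 107.1 s.
Total = 916.1 + 107.1 = 1023.2 s = 17.1 minutes.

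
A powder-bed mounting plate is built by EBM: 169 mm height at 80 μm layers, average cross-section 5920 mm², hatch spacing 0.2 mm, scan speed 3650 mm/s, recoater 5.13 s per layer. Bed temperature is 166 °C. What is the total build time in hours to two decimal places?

Layers = ⌈169/0.08⌉ = 2113.
Hatch length per layer: 5920 / 0.2 → 29600 mm.
Scan time per layer: 29600 / 3650 → 8.1096 s.
Per-layer time = 8.1096 + 5.13 = 13.2396 s.
Total: 2113 × 13.2396 s = 27975.2748 s → 7.77 hours.

7.77 hours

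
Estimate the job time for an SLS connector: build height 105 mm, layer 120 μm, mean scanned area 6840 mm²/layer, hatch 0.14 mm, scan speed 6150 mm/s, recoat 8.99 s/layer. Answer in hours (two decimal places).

4.12 hours

Layers = ⌈105/0.12⌉ = 875.
Per-layer scan distance = 6840 / 0.14, so 48857.1 mm.
Scan time per layer: 48857.1 / 6150 → 7.9442 s.
Time per layer = 7.9442 + 8.99, so 16.9342 s.
Build time = 875 × 16.9342 = 14817.425 s = 4.12 hours.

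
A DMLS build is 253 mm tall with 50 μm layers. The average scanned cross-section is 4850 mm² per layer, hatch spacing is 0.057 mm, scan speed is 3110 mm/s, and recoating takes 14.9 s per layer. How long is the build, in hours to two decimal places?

59.40 hours

Number of layers: 253 / 0.05 → 5060 (rounded up).
Hatch length per layer = 4850 / 0.057 = 85087.7 mm.
Per-layer scan time = 85087.7 / 3110 = 27.3594 s.
Per-layer time = 27.3594 + 14.9 = 42.2594 s.
Build time = 5060 × 42.2594 = 213832.564 s = 59.40 hours.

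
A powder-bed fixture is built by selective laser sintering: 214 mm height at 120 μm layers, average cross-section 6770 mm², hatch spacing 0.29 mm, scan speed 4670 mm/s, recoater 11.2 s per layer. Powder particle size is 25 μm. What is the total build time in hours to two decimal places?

8.03 hours

Layers = ⌈214/0.12⌉ = 1784.
Scan path per layer = 6770 / 0.29, so 23344.8 mm.
Scan time per layer: 23344.8 / 4670 → 4.9989 s.
Per-layer time: 4.9989 + 11.2 → 16.1989 s.
1784 layers × 16.1989 s/layer = 28898.8376 s, i.e. 8.03 hours.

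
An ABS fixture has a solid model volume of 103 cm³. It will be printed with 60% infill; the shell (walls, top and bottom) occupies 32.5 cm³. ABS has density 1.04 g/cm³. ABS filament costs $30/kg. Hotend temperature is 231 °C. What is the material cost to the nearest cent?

Interior volume = 103 − 32.5 = 70.5 cm³.
Infill deposited: 0.60 × 70.5 → 42.3 cm³.
Total extruded = 32.5 + 42.3, so 74.8 cm³.
Mass: 74.8 × 1.04 → 77.792 g.
Cost = 77.792 g / 1000 × $30/kg = $2.33.

$2.33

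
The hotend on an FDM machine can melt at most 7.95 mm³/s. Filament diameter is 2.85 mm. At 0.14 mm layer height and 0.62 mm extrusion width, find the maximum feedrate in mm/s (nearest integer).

92 mm/s

Bead cross-section = 0.14 × 0.62, so 0.0868 mm².
v_max = Q/A = 7.95/0.0868 = 91.59 mm/s → 92 mm/s.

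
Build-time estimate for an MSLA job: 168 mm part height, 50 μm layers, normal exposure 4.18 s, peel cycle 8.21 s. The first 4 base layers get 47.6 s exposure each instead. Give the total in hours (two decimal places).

11.61 hours

Layer count = ceil(168 / 0.05) = 3360.
Base layers: 4 × (47.6 + 8.21) → 223.24 s.
Normal layers: 3356 × (4.18 + 8.21) → 41580.84 s.
Total = 223.24 + 41580.84 = 41804.08 s = 11.61 hours.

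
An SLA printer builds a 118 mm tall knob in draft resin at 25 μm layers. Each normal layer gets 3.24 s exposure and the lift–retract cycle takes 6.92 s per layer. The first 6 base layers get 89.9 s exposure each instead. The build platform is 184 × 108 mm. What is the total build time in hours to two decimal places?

Layers = ⌈118/0.025⌉ = 4720.
Burn-in layers: 6 × (89.9 + 6.92) → 580.92 s.
Regular layers = 4714 × (3.24 + 6.92), so 47894.24 s.
Sum: 580.92 + 47894.24 = 48475.16 s → 13.47 hours.

13.47 hours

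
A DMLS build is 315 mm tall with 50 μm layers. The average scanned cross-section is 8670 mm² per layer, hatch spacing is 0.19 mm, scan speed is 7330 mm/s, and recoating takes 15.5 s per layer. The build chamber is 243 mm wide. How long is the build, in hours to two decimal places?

Layer count = ceil(315 / 0.05) = 6300.
Hatch length per layer: 8670 / 0.19 → 45631.6 mm.
Scan time per layer = 45631.6 / 7330 = 6.2253 s.
Layer cycle = 6.2253 + 15.5, so 21.7253 s.
Total: 6300 × 21.7253 s = 136869.39 s → 38.02 hours.

38.02 hours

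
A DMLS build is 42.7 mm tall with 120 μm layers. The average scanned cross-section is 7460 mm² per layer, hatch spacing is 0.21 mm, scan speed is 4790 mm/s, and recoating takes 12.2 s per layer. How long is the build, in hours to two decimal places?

Layers = ⌈42.7/0.12⌉ = 356.
Scan path per layer = 7460 / 0.21, so 35523.8 mm.
Per-layer scan time = 35523.8 / 4790, so 7.4162 s.
Time per layer = 7.4162 + 12.2 = 19.6162 s.
356 layers × 19.6162 s/layer = 6983.3672 s, i.e. 1.94 hours.

1.94 hours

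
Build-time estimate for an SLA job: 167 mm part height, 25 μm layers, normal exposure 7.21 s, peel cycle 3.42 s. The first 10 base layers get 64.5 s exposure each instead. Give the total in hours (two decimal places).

19.88 hours

Layer count = ceil(167 / 0.025) = 6680.
Base layers = 10 × (64.5 + 3.42), so 679.2 s.
Regular layers = 6670 × (7.21 + 3.42), so 70902.1 s.
Sum: 679.2 + 70902.1 = 71581.3 s → 19.88 hours.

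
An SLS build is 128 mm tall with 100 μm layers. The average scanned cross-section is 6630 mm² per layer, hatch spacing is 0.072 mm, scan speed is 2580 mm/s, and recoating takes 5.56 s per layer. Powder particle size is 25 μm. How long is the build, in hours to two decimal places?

14.67 hours

Number of layers: 128 / 0.1 → 1280 (rounded up).
Per-layer scan distance: 6630 / 0.072 → 92083.3 mm.
Laser time per layer: 92083.3 / 2580 → 35.6912 s.
Time per layer = 35.6912 + 5.56, so 41.2512 s.
Build time = 1280 × 41.2512 = 52801.536 s = 14.67 hours.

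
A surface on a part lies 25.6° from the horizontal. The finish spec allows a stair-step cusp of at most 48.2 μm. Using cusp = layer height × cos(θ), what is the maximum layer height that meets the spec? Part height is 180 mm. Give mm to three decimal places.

0.053 mm

Layer height = cusp / cos(25.6°) = 0.0482 / 0.9018 = 0.053 mm.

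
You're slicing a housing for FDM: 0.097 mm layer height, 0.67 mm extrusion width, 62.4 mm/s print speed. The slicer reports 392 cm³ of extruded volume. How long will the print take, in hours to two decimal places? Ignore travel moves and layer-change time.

Extrusion cross-section = 0.097 × 0.67 = 0.06499 mm².
Total extruded path = 392000/0.06499 = 6031697.2 mm.
Print-move time = 6031697.2 / 62.4 = 96661.8 s.
In the requested units: 96661.8 s = 26.85 hours.

26.85 hours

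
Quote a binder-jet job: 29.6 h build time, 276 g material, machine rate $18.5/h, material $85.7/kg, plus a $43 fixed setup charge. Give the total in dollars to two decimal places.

Machine-time cost: 18.5 × 29.6 → $547.60.
Material cost = 85.7 × 276/1000, so $23.6532.
Adding setup: 547.60 + 23.6532 + 43 → 614.2532 ≈ $614.25.

$614.25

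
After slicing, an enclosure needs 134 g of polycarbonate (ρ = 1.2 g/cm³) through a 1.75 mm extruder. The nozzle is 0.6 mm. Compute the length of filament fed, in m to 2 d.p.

46.43 m

Volume = 134 g / 1.2 g·cm⁻³ = 111.6667 cm³ = 111666.7 mm³.
Filament cross-section = π × (1.75/2)² = 2.4053 mm².
L = V/A = 111666.7/2.4053 = 46425.27 mm → 46.43 m.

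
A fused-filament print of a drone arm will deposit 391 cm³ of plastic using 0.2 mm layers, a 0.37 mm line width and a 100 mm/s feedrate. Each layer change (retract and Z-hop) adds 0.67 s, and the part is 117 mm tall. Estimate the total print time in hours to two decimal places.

Bead cross-section: 0.2 × 0.37 → 0.074 mm².
Toolpath length = 391 cm³ / 0.074 mm² = 391000 / 0.074 = 5283783.8 mm.
Extrusion time = 5283783.8 / 100 = 52837.8 s.
Number of layers: 117 / 0.2 → 585 (rounded up).
Z-hop total: 585 × 0.67 → 391.95 s.
Altogether 52837.8 + 391.95 = 53229.75 s, i.e. 14.79 hours.

14.79 hours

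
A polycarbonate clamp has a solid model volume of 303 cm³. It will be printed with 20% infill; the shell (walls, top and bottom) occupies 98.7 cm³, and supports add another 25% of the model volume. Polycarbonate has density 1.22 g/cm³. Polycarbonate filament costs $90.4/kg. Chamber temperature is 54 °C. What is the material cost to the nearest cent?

Infill region = 303 − 98.7, so 204.3 cm³.
Infill deposited = 0.20 × 204.3, so 40.86 cm³.
Support = 0.25 × 303, so 75.75 cm³.
Total printed volume = 98.7 + 40.86 + 75.75 = 215.31 cm³.
Mass = 215.31 × 1.22 = 262.6782 g.
At $90.4/kg: 262.6782/1000 × 90.4 = $23.75.

$23.75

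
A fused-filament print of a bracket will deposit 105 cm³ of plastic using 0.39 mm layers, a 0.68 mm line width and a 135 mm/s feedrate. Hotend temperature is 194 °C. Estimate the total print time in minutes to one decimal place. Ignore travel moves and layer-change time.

48.9 minutes

Extrusion cross-section = 0.39 × 0.68 = 0.2652 mm².
Toolpath length = 105 cm³ / 0.2652 mm² = 105000 / 0.2652 = 395927.6 mm.
Print-move time = 395927.6 / 135 = 2932.8 s.
In the requested units: 2932.8 s = 48.9 minutes.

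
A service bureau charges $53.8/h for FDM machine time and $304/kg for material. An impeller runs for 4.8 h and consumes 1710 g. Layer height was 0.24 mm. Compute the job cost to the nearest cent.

$778.08

Time charge = 53.8 × 4.8, so $258.24.
Feedstock cost = 304 × 1710/1000 = $519.84.
Total = 258.24 + 519.84 = $778.08.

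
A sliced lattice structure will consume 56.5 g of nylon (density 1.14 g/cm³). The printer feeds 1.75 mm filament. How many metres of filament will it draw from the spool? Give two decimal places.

20.61 m

Extruded volume: 56.5/1.14 = 49.5614 cm³ (49561.4 mm³).
Filament cross-section = π × (1.75/2)² = 2.4053 mm².
L = V/A = 49561.4/2.4053 = 20605.08 mm → 20.61 m.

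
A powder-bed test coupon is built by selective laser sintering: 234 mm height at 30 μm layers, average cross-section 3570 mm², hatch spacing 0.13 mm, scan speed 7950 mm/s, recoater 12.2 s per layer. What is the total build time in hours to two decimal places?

Layers = ⌈234/0.03⌉ = 7800.
Per-layer scan distance = 3570 / 0.13, so 27461.5 mm.
Laser time per layer = 27461.5 / 7950 = 3.4543 s.
Layer cycle = 3.4543 + 12.2 = 15.6543 s.
7800 layers × 15.6543 s/layer = 122103.54 s, i.e. 33.92 hours.

33.92 hours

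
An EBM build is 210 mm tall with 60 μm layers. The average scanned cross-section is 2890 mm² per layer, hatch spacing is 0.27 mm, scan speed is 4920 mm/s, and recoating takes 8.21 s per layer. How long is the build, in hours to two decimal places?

Number of layers: 210 / 0.06 → 3500 (rounded up).
Per-layer scan distance = 2890 / 0.27 = 10703.7 mm.
Per-layer scan time: 10703.7 / 4920 → 2.1755 s.
Layer cycle = 2.1755 + 8.21 = 10.3855 s.
Total: 3500 × 10.3855 s = 36349.25 s → 10.10 hours.

10.10 hours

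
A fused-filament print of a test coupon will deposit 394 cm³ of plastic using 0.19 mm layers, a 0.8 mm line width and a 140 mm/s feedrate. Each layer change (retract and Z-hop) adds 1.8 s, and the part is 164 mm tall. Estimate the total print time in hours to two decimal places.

5.58 hours

Extrusion cross-section: 0.19 × 0.8 → 0.152 mm².
Total extruded path = 394000/0.152 = 2592105.3 mm.
Extrusion time = 2592105.3 / 140 = 18515 s.
Layers = ⌈164/0.19⌉ = 864.
Z-hop total = 864 × 1.8 = 1555.2 s.
Altogether 18515 + 1555.2 = 20070.2 s, i.e. 5.58 hours.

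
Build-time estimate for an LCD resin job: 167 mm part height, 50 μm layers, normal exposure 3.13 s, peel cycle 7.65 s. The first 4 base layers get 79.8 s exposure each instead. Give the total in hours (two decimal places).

10.09 hours

Number of layers: 167 / 0.05 → 3340 (rounded up).
Burn-in layers: 4 × (79.8 + 7.65) → 349.8 s.
Regular layers = 3336 × (3.13 + 7.65), so 35962.08 s.
Total = 349.8 + 35962.08 = 36311.88 s = 10.09 hours.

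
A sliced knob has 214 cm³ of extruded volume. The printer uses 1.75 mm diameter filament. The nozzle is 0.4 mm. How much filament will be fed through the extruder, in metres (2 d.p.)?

Filament cross-section = π × (1.75/2)² = 2.4053 mm².
Length = 214 cm³ / 2.4053 mm² = 214000 / 2.4053 = 88970.19 mm = 88.97 m.

88.97 m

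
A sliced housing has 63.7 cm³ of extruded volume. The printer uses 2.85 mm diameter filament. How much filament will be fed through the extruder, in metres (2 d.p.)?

9.99 m

Filament cross-section = π × (2.85/2)² = 6.3794 mm².
Length = 63.7 cm³ / 6.3794 mm² = 63700 / 6.3794 = 9985.27 mm = 9.99 m.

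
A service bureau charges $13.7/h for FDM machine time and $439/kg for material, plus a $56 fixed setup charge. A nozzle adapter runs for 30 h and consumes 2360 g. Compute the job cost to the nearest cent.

$1503.04

Machine-time cost = 13.7 × 30, so $411.00.
Material charge = 439 × 2360/1000, so $1036.04.
Adding setup: 411.00 + 1036.04 + 56 → $1503.04.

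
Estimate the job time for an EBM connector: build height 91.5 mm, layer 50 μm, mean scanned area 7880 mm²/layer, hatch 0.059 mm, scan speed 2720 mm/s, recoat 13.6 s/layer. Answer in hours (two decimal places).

31.87 hours

Layers = ⌈91.5/0.05⌉ = 1830.
Scan path per layer: 7880 / 0.059 → 133559.3 mm.
Beam time per layer = 133559.3 / 2720 = 49.1027 s.
Layer cycle = 49.1027 + 13.6 = 62.7027 s.
1830 layers × 62.7027 s/layer = 114745.941 s, i.e. 31.87 hours.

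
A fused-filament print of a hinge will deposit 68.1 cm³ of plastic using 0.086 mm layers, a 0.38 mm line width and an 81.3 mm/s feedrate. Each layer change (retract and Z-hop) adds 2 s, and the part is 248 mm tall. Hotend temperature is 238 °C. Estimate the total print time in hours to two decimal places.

8.72 hours

Extrusion cross-section = 0.086 × 0.38, so 0.03268 mm².
Toolpath length = 68.1 cm³ / 0.03268 mm² = 68100 / 0.03268 = 2083843.3 mm.
Print-move time = 2083843.3 / 81.3 = 25631.5 s.
Layer count = ceil(248 / 0.086) = 2884.
Non-print overhead: 2884 × 2 → 5768 s.
Total = 25631.5 + 5768 = 31399.5 s = 8.72 hours.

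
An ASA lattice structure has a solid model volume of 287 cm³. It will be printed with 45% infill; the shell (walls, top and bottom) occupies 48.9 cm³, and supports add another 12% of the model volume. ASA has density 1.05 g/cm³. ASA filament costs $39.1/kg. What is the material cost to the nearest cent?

$7.82

Infill region = 287 − 48.9, so 238.1 cm³.
Deposited infill = 0.45 × 238.1, so 107.145 cm³.
Support = 0.12 × 287 = 34.44 cm³.
Deposited volume = 48.9 + 107.145 + 34.44 = 190.485 cm³.
Mass = 190.485 × 1.05, so 200.00925 g.
Cost = 200.00925 g / 1000 × $39.1/kg = $7.82.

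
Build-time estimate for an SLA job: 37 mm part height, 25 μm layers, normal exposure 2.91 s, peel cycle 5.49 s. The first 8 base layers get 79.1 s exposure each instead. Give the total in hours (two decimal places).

Number of layers: 37 / 0.025 → 1480 (rounded up).
Bottom layers = 8 × (79.1 + 5.49), so 676.72 s.
Remaining layers: 1472 × (2.91 + 5.49) → 12364.8 s.
Total = 676.72 + 12364.8 = 13041.52 s = 3.62 hours.

3.62 hours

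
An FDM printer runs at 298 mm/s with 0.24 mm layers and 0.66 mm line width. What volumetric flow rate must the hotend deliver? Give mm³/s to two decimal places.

Extrusion cross-section = 0.24 × 0.66, so 0.1584 mm².
Volumetric flow = 298 × 0.1584 = 47.20 mm³/s.

47.20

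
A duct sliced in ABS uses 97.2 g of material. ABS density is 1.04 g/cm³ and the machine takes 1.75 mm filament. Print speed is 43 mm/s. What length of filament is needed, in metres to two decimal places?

Volume = 97.2 g / 1.04 g·cm⁻³ = 93.4615 cm³ = 93461.5 mm³.
Filament cross-section = π × (1.75/2)² = 2.4053 mm².
L = V/A = 93461.5/2.4053 = 38856.48 mm → 38.86 m.

38.86 m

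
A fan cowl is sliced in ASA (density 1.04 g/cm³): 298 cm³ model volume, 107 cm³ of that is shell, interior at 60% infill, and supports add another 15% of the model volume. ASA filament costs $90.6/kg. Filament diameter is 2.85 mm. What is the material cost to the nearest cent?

Volume inside the shell = 298 − 107, so 191 cm³.
Infill deposited = 0.60 × 191 = 114.6 cm³.
Support = 0.15 × 298 = 44.7 cm³.
Deposited volume = 107 + 114.6 + 44.7, so 266.3 cm³.
Mass = 266.3 × 1.04, so 276.952 g.
At $90.6/kg: 276.952/1000 × 90.6 = $25.09.

$25.09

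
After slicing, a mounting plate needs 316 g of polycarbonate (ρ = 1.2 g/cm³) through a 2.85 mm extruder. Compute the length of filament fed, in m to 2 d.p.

41.28 m

Volume = 316 g / 1.2 g·cm⁻³ = 263.3333 cm³ = 263333.3 mm³.
Filament cross-section = π × (2.85/2)² = 6.3794 mm².
Length = 263333.3 / 6.3794 = 41278.69 mm = 41.28 m.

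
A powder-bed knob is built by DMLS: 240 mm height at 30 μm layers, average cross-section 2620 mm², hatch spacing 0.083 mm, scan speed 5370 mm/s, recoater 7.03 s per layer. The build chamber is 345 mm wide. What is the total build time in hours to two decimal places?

Number of layers: 240 / 0.03 → 8000 (rounded up).
Hatch length per layer = 2620 / 0.083, so 31566.3 mm.
Scan time per layer = 31566.3 / 5370 = 5.8783 s.
Time per layer = 5.8783 + 7.03 = 12.9083 s.
Total: 8000 × 12.9083 s = 103266.4 s → 28.69 hours.

28.69 hours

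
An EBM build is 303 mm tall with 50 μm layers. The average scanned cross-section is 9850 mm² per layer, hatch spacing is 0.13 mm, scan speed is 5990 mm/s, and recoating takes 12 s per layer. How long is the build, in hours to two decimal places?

41.49 hours

Layer count = ceil(303 / 0.05) = 6060.
Hatch length per layer = 9850 / 0.13, so 75769.2 mm.
Per-layer scan time = 75769.2 / 5990 = 12.6493 s.
Layer cycle = 12.6493 + 12 = 24.6493 s.
6060 layers × 24.6493 s/layer = 149374.758 s, i.e. 41.49 hours.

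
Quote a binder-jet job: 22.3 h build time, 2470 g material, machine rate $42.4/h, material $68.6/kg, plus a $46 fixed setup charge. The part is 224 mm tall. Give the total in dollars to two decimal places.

$1160.96

Time charge = 42.4 × 22.3 = $945.52.
Feedstock cost = 68.6 × 2470/1000 = $169.442.
Adding setup: 945.52 + 169.442 + 46 → 1160.962 ≈ $1160.96.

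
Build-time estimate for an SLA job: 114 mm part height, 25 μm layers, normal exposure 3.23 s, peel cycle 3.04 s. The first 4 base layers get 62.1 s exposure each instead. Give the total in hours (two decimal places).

Layers = ⌈114/0.025⌉ = 4560.
Base layers = 4 × (62.1 + 3.04) = 260.56 s.
Remaining layers: 4556 × (3.23 + 3.04) → 28566.12 s.
Total = 260.56 + 28566.12 = 28826.68 s = 8.01 hours.

8.01 hours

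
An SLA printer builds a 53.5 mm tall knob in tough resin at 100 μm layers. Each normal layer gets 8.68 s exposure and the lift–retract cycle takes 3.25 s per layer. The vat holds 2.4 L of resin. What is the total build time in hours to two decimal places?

1.77 hours

Layer count = ceil(53.5 / 0.1) = 535.
Cycle time = 8.68 + 3.25, so 11.93 s.
Total = 535 × 11.93 = 6382.55 s = 1.77 hours.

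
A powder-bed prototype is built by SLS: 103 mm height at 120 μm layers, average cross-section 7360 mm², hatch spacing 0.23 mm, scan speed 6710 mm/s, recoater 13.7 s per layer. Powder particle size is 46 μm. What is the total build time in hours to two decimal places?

4.41 hours

Layers = ⌈103/0.12⌉ = 859.
Scan path per layer: 7360 / 0.23 → 32000 mm.
Laser time per layer: 32000 / 6710 → 4.769 s.
Time per layer: 4.769 + 13.7 → 18.469 s.
859 layers × 18.469 s/layer = 15864.871 s, i.e. 4.41 hours.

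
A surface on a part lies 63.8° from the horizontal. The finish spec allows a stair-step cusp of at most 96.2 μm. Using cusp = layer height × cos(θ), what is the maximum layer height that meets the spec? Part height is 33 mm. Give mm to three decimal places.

t = h_c / cos θ = 0.0962 / 0.4415 = 0.218 mm.

0.218 mm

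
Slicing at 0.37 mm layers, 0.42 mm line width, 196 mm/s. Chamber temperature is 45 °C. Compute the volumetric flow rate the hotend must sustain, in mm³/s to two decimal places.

A = 0.37 × 0.42, so 0.1554 mm².
Volumetric flow = 196 × 0.1554 = 30.46 mm³/s.

30.46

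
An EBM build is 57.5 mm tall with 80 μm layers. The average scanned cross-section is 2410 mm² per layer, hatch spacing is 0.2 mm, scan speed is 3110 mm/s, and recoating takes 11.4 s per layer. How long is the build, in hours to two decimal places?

3.05 hours

Layer count = ceil(57.5 / 0.08) = 719.
Per-layer scan distance: 2410 / 0.2 → 12050 mm.
Scan time per layer: 12050 / 3110 → 3.8746 s.
Per-layer time = 3.8746 + 11.4, so 15.2746 s.
Build time = 719 × 15.2746 = 10982.4374 s = 3.05 hours.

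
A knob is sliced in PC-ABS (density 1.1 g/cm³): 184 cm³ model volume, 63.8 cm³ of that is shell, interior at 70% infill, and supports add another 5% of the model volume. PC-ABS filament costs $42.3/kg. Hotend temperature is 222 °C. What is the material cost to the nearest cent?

Interior volume: 184 − 63.8 → 120.2 cm³.
Deposited infill: 0.70 × 120.2 → 84.14 cm³.
Support = 0.05 × 184 = 9.2 cm³.
Total printed volume = 63.8 + 84.14 + 9.2, so 157.14 cm³.
Mass = 157.14 × 1.1, so 172.854 g.
Cost = 172.854 g / 1000 × $42.3/kg = $7.31.

$7.31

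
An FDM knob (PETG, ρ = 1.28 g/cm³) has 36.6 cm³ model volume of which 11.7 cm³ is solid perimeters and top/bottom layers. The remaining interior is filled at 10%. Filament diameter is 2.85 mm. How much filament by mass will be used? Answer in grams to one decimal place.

Interior volume = 36.6 − 11.7, so 24.9 cm³.
Deposited infill = 0.10 × 24.9 = 2.49 cm³.
Total printed volume: 11.7 + 2.49 → 14.19 cm³.
Mass: 14.19 × 1.28 → 18.1632 g.

18.2 g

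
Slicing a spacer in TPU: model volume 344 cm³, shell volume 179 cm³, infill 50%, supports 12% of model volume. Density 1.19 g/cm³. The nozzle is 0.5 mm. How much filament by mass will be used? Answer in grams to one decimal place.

360.3 g

Interior volume = 344 − 179 = 165 cm³.
Infill volume: 0.50 × 165 → 82.5 cm³.
Support = 0.12 × 344 = 41.28 cm³.
Deposited volume = 179 + 82.5 + 41.28 = 302.78 cm³.
Mass = 302.78 × 1.19 = 360.3082 g.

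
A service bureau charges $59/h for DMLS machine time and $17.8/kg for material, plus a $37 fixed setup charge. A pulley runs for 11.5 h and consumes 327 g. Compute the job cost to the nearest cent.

Machine-time cost: 59 × 11.5 → $678.50.
Material cost = 17.8 × 327/1000 = $5.8206.
Adding setup: 678.50 + 5.8206 + 37 → 721.3206 ≈ $721.32.

$721.32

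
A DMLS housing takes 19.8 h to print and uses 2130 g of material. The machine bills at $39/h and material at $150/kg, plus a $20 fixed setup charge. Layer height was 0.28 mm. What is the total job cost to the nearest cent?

$1111.70

Machine cost: 39 × 19.8 → $772.20.
Material charge: 150 × 2130/1000 → $319.50.
Total = 772.20 + 319.50 + 20 = $1111.70.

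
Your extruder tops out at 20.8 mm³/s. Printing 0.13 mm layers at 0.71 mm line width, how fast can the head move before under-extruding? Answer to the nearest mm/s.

225 mm/s

A: 0.13 × 0.71 → 0.0923 mm².
Max speed = 20.8 / 0.0923 = 225.35 ≈ 225 mm/s.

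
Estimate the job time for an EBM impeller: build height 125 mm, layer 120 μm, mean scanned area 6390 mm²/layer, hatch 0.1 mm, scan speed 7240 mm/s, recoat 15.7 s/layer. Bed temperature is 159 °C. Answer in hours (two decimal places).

7.10 hours

Layers = ⌈125/0.12⌉ = 1042.
Scan path per layer = 6390 / 0.1 = 63900 mm.
Beam time per layer = 63900 / 7240 = 8.826 s.
Time per layer: 8.826 + 15.7 → 24.526 s.
1042 layers × 24.526 s/layer = 25556.092 s, i.e. 7.10 hours.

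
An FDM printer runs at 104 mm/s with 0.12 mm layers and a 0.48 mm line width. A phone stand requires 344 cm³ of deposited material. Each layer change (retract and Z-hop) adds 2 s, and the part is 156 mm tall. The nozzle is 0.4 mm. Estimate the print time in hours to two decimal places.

Bead cross-section = 0.12 × 0.48, so 0.0576 mm².
Path length: 344000 mm³ / 0.0576 mm² → 5972222.2 mm.
Extrusion time = 5972222.2 / 104, so 57425.2 s.
Layer count = ceil(156 / 0.12) = 1300.
Layer-change overhead = 1300 × 2 = 2600 s.
Altogether 57425.2 + 2600 = 60025.2 s, i.e. 16.67 hours.

16.67 hours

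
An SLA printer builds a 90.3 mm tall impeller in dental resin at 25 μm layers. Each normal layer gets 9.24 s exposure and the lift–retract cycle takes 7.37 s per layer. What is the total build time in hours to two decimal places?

16.67 hours

Layer count = ceil(90.3 / 0.025) = 3612.
Each layer takes: 9.24 + 7.37 → 16.61 s.
Total = 3612 × 16.61 = 59995.32 s = 16.67 hours.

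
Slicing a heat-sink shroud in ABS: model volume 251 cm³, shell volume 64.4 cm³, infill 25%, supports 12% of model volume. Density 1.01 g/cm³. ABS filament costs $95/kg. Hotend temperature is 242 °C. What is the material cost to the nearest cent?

Infill region: 251 − 64.4 → 186.6 cm³.
Deposited infill: 0.25 × 186.6 → 46.65 cm³.
Support = 0.12 × 251, so 30.12 cm³.
Total printed volume = 64.4 + 46.65 + 30.12 = 141.17 cm³.
Mass = 141.17 × 1.01 = 142.5817 g.
Cost = 142.5817 g / 1000 × $95/kg = $13.55.

$13.55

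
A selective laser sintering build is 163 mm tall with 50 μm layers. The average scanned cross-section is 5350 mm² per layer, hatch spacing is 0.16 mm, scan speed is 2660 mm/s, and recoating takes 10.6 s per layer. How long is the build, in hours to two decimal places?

20.98 hours

Layer count = ceil(163 / 0.05) = 3260.
Per-layer scan distance = 5350 / 0.16 = 33437.5 mm.
Per-layer scan time = 33437.5 / 2660, so 12.5705 s.
Time per layer = 12.5705 + 10.6 = 23.1705 s.
Total: 3260 × 23.1705 s = 75535.83 s → 20.98 hours.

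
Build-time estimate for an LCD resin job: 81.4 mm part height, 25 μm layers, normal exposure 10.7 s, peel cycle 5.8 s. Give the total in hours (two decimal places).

14.92 hours

Layers = ⌈81.4/0.025⌉ = 3256.
Cycle time = 10.7 + 5.8 = 16.5 s.
Build time: 3256 × 16.5 s = 53724 s, i.e. 14.92 hours.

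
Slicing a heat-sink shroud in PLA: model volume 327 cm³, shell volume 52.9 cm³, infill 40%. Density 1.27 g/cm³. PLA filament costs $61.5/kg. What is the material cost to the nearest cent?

Infill region = 327 − 52.9 = 274.1 cm³.
Deposited infill = 0.40 × 274.1 = 109.64 cm³.
Total extruded: 52.9 + 109.64 → 162.54 cm³.
Mass = 162.54 × 1.27 = 206.4258 g.
At $61.5/kg: 206.4258/1000 × 61.5 = $12.70.

$12.70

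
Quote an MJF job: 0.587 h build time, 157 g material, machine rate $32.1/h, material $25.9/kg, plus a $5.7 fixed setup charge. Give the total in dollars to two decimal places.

Machine-time cost = 32.1 × 0.587 = $18.8427.
Material charge: 25.9 × 157/1000 → $4.0663.
Adding setup: 18.8427 + 4.0663 + 5.7 → 28.609 ≈ $28.61.

$28.61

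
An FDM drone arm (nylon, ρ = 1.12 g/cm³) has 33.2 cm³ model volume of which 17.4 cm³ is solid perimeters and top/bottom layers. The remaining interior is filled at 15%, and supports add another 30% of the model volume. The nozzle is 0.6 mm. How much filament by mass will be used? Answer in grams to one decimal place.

33.3 g

Infill region = 33.2 − 17.4, so 15.8 cm³.
Infill volume: 0.15 × 15.8 → 2.37 cm³.
Support = 0.30 × 33.2 = 9.96 cm³.
Total extruded = 17.4 + 2.37 + 9.96, so 29.73 cm³.
Mass = 29.73 × 1.12 = 33.2976 g.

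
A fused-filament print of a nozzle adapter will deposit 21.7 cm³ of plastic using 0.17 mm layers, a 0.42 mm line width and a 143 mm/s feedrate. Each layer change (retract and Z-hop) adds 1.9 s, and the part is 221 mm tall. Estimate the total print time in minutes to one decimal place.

Line area = 0.17 × 0.42, so 0.0714 mm².
Path length: 21700 mm³ / 0.0714 mm² → 303921.6 mm.
Time extruding: 303921.6 / 143 → 2125.3 s.
Layers = ⌈221/0.17⌉ = 1300.
Non-print overhead: 1300 × 1.9 → 2470 s.
Total = 2125.3 + 2470 = 4595.3 s = 76.6 minutes.

76.6 minutes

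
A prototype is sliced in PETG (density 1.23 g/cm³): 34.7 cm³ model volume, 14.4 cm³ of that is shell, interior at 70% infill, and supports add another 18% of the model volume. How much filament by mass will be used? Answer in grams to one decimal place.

Volume inside the shell: 34.7 − 14.4 → 20.3 cm³.
Infill volume = 0.70 × 20.3, so 14.21 cm³.
Support = 0.18 × 34.7 = 6.246 cm³.
Total extruded = 14.4 + 14.21 + 6.246, so 34.856 cm³.
Mass: 34.856 × 1.23 → 42.87288 g.

42.9 g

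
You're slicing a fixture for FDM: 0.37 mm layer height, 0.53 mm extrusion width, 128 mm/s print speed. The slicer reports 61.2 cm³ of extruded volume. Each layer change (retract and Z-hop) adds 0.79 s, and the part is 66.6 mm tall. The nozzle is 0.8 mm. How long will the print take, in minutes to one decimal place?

43.0 minutes

Line area = 0.37 × 0.53 = 0.1961 mm².
Path length: 61200 mm³ / 0.1961 mm² → 312085.7 mm.
Print-move time = 312085.7 / 128, so 2438.2 s.
Layer count = ceil(66.6 / 0.37) = 180.
Layer-change overhead = 180 × 0.79 = 142.2 s.
Altogether 2438.2 + 142.2 = 2580.4 s, i.e. 43.0 minutes.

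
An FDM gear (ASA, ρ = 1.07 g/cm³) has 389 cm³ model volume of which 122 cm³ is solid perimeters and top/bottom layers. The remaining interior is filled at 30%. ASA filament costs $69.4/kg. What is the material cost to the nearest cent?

Volume inside the shell = 389 − 122 = 267 cm³.
Deposited infill = 0.30 × 267 = 80.1 cm³.
Total printed volume = 122 + 80.1, so 202.1 cm³.
Mass = 202.1 × 1.07 = 216.247 g.
Cost = 216.247 g / 1000 × $69.4/kg = $15.01.

$15.01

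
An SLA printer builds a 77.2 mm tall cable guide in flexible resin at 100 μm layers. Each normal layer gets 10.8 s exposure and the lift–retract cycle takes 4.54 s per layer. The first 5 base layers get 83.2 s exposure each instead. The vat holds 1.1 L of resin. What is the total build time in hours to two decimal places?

3.39 hours

Number of layers: 77.2 / 0.1 → 772 (rounded up).
Burn-in layers: 5 × (83.2 + 4.54) → 438.7 s.
Remaining layers = 767 × (10.8 + 4.54), so 11765.78 s.
Sum: 438.7 + 11765.78 = 12204.48 s → 3.39 hours.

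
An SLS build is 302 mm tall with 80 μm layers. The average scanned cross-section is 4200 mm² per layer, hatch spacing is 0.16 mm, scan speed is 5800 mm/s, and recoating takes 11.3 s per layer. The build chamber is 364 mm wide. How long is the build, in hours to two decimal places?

Layers = ⌈302/0.08⌉ = 3775.
Per-layer scan distance = 4200 / 0.16 = 26250 mm.
Laser time per layer = 26250 / 5800 = 4.5259 s.
Time per layer: 4.5259 + 11.3 → 15.8259 s.
Build time = 3775 × 15.8259 = 59742.7725 s = 16.60 hours.

16.60 hours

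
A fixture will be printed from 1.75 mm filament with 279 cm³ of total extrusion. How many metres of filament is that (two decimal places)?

115.99 m

Cross-section of 1.75 mm filament: π·(1.75/2)² = 2.4053 mm².
Length = 279 cm³ / 2.4053 mm² = 279000 / 2.4053 = 115993.85 mm = 115.99 m.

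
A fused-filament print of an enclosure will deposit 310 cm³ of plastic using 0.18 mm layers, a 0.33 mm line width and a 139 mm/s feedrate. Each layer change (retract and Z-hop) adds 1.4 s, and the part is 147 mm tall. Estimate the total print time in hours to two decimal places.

10.75 hours

Line area: 0.18 × 0.33 → 0.0594 mm².
Path length: 310000 mm³ / 0.0594 mm² → 5218855.2 mm.
Print-move time = 5218855.2 / 139 = 37545.7 s.
Number of layers: 147 / 0.18 → 817 (rounded up).
Non-print overhead = 817 × 1.4, so 1143.8 s.
Altogether 37545.7 + 1143.8 = 38689.5 s, i.e. 10.75 hours.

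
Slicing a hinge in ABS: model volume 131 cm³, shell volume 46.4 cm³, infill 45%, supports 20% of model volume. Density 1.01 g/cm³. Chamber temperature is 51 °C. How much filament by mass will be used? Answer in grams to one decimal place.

Interior volume = 131 − 46.4, so 84.6 cm³.
Infill deposited = 0.45 × 84.6, so 38.07 cm³.
Support = 0.20 × 131, so 26.2 cm³.
Total printed volume = 46.4 + 38.07 + 26.2 = 110.67 cm³.
Mass: 110.67 × 1.01 → 111.7767 g.

111.8 g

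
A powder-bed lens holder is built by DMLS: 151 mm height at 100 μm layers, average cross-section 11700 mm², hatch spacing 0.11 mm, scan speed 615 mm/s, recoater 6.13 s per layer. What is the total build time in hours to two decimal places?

75.11 hours

Layers = ⌈151/0.1⌉ = 1510.
Per-layer scan distance: 11700 / 0.11 → 106363.6 mm.
Per-layer scan time: 106363.6 / 615 → 172.9489 s.
Time per layer = 172.9489 + 6.13 = 179.0789 s.
1510 layers × 179.0789 s/layer = 270409.139 s, i.e. 75.11 hours.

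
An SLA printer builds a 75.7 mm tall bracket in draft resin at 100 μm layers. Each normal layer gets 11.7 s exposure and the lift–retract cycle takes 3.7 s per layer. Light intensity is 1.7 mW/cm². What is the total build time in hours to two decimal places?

3.24 hours

Layer count = ceil(75.7 / 0.1) = 757.
Per-layer time: 11.7 + 3.7 → 15.4 s.
Build time: 757 × 15.4 s = 11657.8 s, i.e. 3.24 hours.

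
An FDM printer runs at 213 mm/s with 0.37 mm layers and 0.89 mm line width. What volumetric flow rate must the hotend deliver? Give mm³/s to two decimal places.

Extrusion cross-section = 0.37 × 0.89, so 0.3293 mm².
Q = v·A = 213 × 0.3293 = 70.14 mm³/s.

70.14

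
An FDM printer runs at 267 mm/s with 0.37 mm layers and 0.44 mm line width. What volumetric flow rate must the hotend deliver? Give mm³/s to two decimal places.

43.47

Extrusion cross-section: 0.37 × 0.44 → 0.1628 mm².
Q = v·A = 267 × 0.1628 = 43.47 mm³/s.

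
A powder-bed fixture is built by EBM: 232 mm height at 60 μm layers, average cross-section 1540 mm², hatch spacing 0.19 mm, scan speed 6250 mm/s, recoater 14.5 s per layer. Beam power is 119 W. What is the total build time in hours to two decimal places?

16.97 hours

Layers = ⌈232/0.06⌉ = 3867.
Hatch length per layer = 1540 / 0.19 = 8105.3 mm.
Scan time per layer = 8105.3 / 6250, so 1.2968 s.
Per-layer time: 1.2968 + 14.5 → 15.7968 s.
Build time = 3867 × 15.7968 = 61086.2256 s = 16.97 hours.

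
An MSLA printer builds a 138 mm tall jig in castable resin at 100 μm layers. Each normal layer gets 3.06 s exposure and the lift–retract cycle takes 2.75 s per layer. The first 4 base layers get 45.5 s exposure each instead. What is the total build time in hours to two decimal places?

Layers = ⌈138/0.1⌉ = 1380.
Bottom layers = 4 × (45.5 + 2.75) = 193 s.
Normal layers: 1376 × (3.06 + 2.75) → 7994.56 s.
Total = 193 + 7994.56 = 8187.56 s = 2.27 hours.

2.27 hours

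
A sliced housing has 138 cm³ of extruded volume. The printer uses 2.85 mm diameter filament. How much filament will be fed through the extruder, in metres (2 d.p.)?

21.63 m

Cross-section of 2.85 mm filament: π·(2.85/2)² = 6.3794 mm².
L = 138000 mm³ / 6.3794 mm² = 21632.13 mm, i.e. 21.63 m.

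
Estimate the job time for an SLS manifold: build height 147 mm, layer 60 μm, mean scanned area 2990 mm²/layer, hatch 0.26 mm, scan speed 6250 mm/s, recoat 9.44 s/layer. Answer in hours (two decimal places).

7.68 hours

Number of layers: 147 / 0.06 → 2450 (rounded up).
Hatch length per layer = 2990 / 0.26, so 11500 mm.
Laser time per layer: 11500 / 6250 → 1.84 s.
Per-layer time: 1.84 + 9.44 → 11.28 s.
Build time = 2450 × 11.28 = 27636 s = 7.68 hours.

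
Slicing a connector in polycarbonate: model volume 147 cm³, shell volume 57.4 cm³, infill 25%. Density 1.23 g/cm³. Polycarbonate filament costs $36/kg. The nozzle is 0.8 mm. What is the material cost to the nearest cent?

$3.53

Interior volume: 147 − 57.4 → 89.6 cm³.
Deposited infill = 0.25 × 89.6 = 22.4 cm³.
Total printed volume = 57.4 + 22.4, so 79.8 cm³.
Mass = 79.8 × 1.23 = 98.154 g.
Cost = 98.154 g / 1000 × $36/kg = $3.53.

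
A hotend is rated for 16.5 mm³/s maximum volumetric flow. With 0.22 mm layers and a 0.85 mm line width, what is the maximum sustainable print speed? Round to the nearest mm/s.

88 mm/s

Bead cross-section = 0.22 × 0.85 = 0.187 mm².
v_max = Q/A = 16.5/0.187 = 88.24 mm/s → 88 mm/s.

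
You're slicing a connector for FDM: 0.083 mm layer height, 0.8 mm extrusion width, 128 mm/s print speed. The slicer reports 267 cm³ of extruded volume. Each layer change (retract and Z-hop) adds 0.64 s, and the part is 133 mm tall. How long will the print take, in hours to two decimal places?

9.01 hours

Bead cross-section: 0.083 × 0.8 → 0.0664 mm².
Path length: 267000 mm³ / 0.0664 mm² → 4021084.3 mm.
Print-move time = 4021084.3 / 128, so 31414.7 s.
Layers = ⌈133/0.083⌉ = 1603.
Layer-change overhead = 1603 × 0.64 = 1025.92 s.
Total = 31414.7 + 1025.92 = 32440.62 s = 9.01 hours.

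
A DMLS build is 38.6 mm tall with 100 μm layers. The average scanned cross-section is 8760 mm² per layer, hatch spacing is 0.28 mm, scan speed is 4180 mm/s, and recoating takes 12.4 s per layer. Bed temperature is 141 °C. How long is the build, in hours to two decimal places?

Layer count = ceil(38.6 / 0.1) = 386.
Scan path per layer: 8760 / 0.28 → 31285.7 mm.
Laser time per layer = 31285.7 / 4180 = 7.4846 s.
Per-layer time = 7.4846 + 12.4, so 19.8846 s.
Total: 386 × 19.8846 s = 7675.4556 s → 2.13 hours.

2.13 hours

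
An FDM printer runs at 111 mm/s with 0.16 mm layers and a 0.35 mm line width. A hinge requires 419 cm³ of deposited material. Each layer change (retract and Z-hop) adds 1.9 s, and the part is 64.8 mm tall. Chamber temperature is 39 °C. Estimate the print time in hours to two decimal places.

18.94 hours

Bead cross-section = 0.16 × 0.35, so 0.056 mm².
Path length: 419000 mm³ / 0.056 mm² → 7482142.9 mm.
Extrusion time = 7482142.9 / 111 = 67406.7 s.
Layer count = ceil(64.8 / 0.16) = 405.
Z-hop total: 405 × 1.9 → 769.5 s.
Altogether 67406.7 + 769.5 = 68176.2 s, i.e. 18.94 hours.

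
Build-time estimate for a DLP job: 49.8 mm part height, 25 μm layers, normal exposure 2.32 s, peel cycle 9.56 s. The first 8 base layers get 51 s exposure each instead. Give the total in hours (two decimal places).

Layers = ⌈49.8/0.025⌉ = 1992.
Bottom layers = 8 × (51 + 9.56), so 484.48 s.
Regular layers = 1984 × (2.32 + 9.56), so 23569.92 s.
Sum: 484.48 + 23569.92 = 24054.4 s → 6.68 hours.

6.68 hours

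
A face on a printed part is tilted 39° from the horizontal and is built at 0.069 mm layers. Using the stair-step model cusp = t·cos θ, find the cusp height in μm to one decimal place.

Cusp = layer height × cos(39°) = 0.069 × 0.7771 = 0.05362 mm = 53.6 μm.

53.6 μm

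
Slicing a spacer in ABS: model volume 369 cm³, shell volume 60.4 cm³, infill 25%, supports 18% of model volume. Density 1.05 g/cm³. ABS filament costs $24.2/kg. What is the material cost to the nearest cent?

Volume inside the shell = 369 − 60.4, so 308.6 cm³.
Infill deposited: 0.25 × 308.6 → 77.15 cm³.
Support = 0.18 × 369 = 66.42 cm³.
Total printed volume: 60.4 + 77.15 + 66.42 → 203.97 cm³.
Mass = 203.97 × 1.05, so 214.1685 g.
Cost = 214.1685 g / 1000 × $24.2/kg = $5.18.

$5.18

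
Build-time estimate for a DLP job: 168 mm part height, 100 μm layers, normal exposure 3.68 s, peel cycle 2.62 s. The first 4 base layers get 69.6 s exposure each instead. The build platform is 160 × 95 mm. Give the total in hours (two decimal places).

3.01 hours

Layer count = ceil(168 / 0.1) = 1680.
Base layers = 4 × (69.6 + 2.62) = 288.88 s.
Regular layers: 1676 × (3.68 + 2.62) → 10558.8 s.
Sum: 288.88 + 10558.8 = 10847.68 s → 3.01 hours.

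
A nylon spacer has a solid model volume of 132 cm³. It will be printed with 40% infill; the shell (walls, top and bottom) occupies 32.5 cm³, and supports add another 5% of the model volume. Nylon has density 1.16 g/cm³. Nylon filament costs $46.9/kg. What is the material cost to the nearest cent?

$4.29

Volume inside the shell = 132 − 32.5, so 99.5 cm³.
Infill deposited = 0.40 × 99.5 = 39.8 cm³.
Support: 0.05 × 132 → 6.6 cm³.
Total printed volume = 32.5 + 39.8 + 6.6 = 78.9 cm³.
Mass: 78.9 × 1.16 → 91.524 g.
At $46.9/kg: 91.524/1000 × 46.9 = $4.29.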